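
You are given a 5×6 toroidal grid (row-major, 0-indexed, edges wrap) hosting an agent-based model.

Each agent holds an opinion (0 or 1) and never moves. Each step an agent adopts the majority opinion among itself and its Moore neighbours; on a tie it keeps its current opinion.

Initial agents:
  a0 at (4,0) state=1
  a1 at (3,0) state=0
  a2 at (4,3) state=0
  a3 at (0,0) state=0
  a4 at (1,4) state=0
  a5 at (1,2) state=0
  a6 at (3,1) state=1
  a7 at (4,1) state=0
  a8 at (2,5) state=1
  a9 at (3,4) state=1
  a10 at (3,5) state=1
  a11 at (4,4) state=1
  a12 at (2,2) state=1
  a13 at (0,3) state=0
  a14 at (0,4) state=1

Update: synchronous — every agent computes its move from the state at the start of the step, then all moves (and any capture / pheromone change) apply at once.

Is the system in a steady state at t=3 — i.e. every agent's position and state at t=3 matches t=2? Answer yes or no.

no

t=1: a0@(4,0):1 a1@(3,0):1 a2@(4,3):1 a3@(0,0):0 a4@(1,4):0 a5@(1,2):0 a6@(3,1):1 a7@(4,1):0 a8@(2,5):1 a9@(3,4):1 a10@(3,5):1 a11@(4,4):1 a12@(2,2):1 a13@(0,3):0 a14@(0,4):0
t=2: a0@(4,0):1 a1@(3,0):1 a2@(4,3):1 a3@(0,0):0 a4@(1,4):0 a5@(1,2):0 a6@(3,1):1 a7@(4,1):1 a8@(2,5):1 a9@(3,4):1 a10@(3,5):1 a11@(4,4):1 a12@(2,2):1 a13@(0,3):0 a14@(0,4):0
t=3: a0@(4,0):1 a1@(3,0):1 a2@(4,3):1 a3@(0,0):1 a4@(1,4):0 a5@(1,2):0 a6@(3,1):1 a7@(4,1):1 a8@(2,5):1 a9@(3,4):1 a10@(3,5):1 a11@(4,4):1 a12@(2,2):1 a13@(0,3):0 a14@(0,4):0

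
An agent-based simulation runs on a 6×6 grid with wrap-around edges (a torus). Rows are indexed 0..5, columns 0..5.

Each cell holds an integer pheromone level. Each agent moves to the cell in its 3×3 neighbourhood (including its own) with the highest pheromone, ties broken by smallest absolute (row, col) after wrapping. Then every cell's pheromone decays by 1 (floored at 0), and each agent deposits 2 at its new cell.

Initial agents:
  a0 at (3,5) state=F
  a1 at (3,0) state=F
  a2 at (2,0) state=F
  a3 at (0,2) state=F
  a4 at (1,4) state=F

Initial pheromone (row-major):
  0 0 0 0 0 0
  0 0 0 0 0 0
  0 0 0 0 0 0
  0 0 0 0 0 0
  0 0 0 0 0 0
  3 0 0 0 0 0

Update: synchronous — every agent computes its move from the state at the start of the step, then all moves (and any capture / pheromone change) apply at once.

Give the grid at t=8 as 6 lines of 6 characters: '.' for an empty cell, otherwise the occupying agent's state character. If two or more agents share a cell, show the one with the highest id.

t=1: a0@(2,0) a1@(2,0) a2@(1,0) a3@(0,1) a4@(0,3) | pheromone: 0 2 0 2 0 0 / 2 0 0 0 0 0 / 4 0 0 0 0 0 / 0 0 0 0 0 0 / 0 0 0 0 0 0 / 2 0 0 0 0 0
t=2: a0@(2,0) a1@(2,0) a2@(2,0) a3@(0,1) a4@(0,3) | pheromone: 0 3 0 3 0 0 / 1 0 0 0 0 0 / 9 0 0 0 0 0 / 0 0 0 0 0 0 / 0 0 0 0 0 0 / 1 0 0 0 0 0
t=3: a0@(2,0) a1@(2,0) a2@(2,0) a3@(0,1) a4@(0,3) | pheromone: 0 4 0 4 0 0 / 0 0 0 0 0 0 / 14 0 0 0 0 0 / 0 0 0 0 0 0 / 0 0 0 0 0 0 / 0 0 0 0 0 0
t=4: a0@(2,0) a1@(2,0) a2@(2,0) a3@(0,1) a4@(0,3) | pheromone: 0 5 0 5 0 0 / 0 0 0 0 0 0 / 19 0 0 0 0 0 / 0 0 0 0 0 0 / 0 0 0 0 0 0 / 0 0 0 0 0 0
t=5: a0@(2,0) a1@(2,0) a2@(2,0) a3@(0,1) a4@(0,3) | pheromone: 0 6 0 6 0 0 / 0 0 0 0 0 0 / 24 0 0 0 0 0 / 0 0 0 0 0 0 / 0 0 0 0 0 0 / 0 0 0 0 0 0
t=6: a0@(2,0) a1@(2,0) a2@(2,0) a3@(0,1) a4@(0,3) | pheromone: 0 7 0 7 0 0 / 0 0 0 0 0 0 / 29 0 0 0 0 0 / 0 0 0 0 0 0 / 0 0 0 0 0 0 / 0 0 0 0 0 0
t=7: a0@(2,0) a1@(2,0) a2@(2,0) a3@(0,1) a4@(0,3) | pheromone: 0 8 0 8 0 0 / 0 0 0 0 0 0 / 34 0 0 0 0 0 / 0 0 0 0 0 0 / 0 0 0 0 0 0 / 0 0 0 0 0 0
t=8: a0@(2,0) a1@(2,0) a2@(2,0) a3@(0,1) a4@(0,3) | pheromone: 0 9 0 9 0 0 / 0 0 0 0 0 0 / 39 0 0 0 0 0 / 0 0 0 0 0 0 / 0 0 0 0 0 0 / 0 0 0 0 0 0

.F.F..
......
F.....
......
......
......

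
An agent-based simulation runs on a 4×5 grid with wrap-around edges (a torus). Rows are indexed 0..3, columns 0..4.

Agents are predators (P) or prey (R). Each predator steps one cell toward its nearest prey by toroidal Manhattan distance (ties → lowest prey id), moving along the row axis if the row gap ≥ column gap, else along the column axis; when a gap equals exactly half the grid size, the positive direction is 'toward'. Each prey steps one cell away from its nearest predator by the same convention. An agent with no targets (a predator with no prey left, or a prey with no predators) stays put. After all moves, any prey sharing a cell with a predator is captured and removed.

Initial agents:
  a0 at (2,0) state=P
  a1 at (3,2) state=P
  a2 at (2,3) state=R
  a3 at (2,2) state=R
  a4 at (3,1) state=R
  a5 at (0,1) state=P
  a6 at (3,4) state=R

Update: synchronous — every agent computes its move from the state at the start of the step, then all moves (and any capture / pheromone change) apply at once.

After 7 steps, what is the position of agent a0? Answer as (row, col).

(3, 4)

t=1: a0@(2,4):P a1@(2,2):P a3@(1,2):R a4@(3,0):R a5@(3,1):P a6@(0,4):R
t=2: a0@(3,4):P a1@(1,2):P a3@(0,2):R a5@(3,0):P
t=3: a0@(3,3):P a1@(0,2):P a3@(3,2):R a5@(3,1):P
t=4: a0@(3,2):P a1@(3,2):P a3@(3,1):R a5@(3,2):P
t=5: a0@(3,1):P a1@(3,1):P a3@(3,0):R a5@(3,1):P
t=6: a0@(3,0):P a1@(3,0):P a3@(3,4):R a5@(3,0):P
t=7: a0@(3,4):P a1@(3,4):P a3@(3,3):R a5@(3,4):P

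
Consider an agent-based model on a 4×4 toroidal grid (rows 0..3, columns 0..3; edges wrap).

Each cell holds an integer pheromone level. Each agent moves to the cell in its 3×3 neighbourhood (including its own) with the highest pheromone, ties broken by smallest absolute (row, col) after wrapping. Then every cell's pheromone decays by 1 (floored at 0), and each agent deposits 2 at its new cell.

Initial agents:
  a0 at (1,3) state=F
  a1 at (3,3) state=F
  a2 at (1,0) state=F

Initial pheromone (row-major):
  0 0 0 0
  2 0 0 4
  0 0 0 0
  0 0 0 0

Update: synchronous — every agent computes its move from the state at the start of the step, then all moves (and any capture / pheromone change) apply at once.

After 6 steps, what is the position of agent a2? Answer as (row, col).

t=1: a0@(1,3) a1@(0,0) a2@(1,3) | pheromone: 2 0 0 0 / 1 0 0 7 / 0 0 0 0 / 0 0 0 0
t=2: a0@(1,3) a1@(1,3) a2@(1,3) | pheromone: 1 0 0 0 / 0 0 0 12 / 0 0 0 0 / 0 0 0 0
t=3: a0@(1,3) a1@(1,3) a2@(1,3) | pheromone: 0 0 0 0 / 0 0 0 17 / 0 0 0 0 / 0 0 0 0
t=4: a0@(1,3) a1@(1,3) a2@(1,3) | pheromone: 0 0 0 0 / 0 0 0 22 / 0 0 0 0 / 0 0 0 0
t=5: a0@(1,3) a1@(1,3) a2@(1,3) | pheromone: 0 0 0 0 / 0 0 0 27 / 0 0 0 0 / 0 0 0 0
t=6: a0@(1,3) a1@(1,3) a2@(1,3) | pheromone: 0 0 0 0 / 0 0 0 32 / 0 0 0 0 / 0 0 0 0

(1, 3)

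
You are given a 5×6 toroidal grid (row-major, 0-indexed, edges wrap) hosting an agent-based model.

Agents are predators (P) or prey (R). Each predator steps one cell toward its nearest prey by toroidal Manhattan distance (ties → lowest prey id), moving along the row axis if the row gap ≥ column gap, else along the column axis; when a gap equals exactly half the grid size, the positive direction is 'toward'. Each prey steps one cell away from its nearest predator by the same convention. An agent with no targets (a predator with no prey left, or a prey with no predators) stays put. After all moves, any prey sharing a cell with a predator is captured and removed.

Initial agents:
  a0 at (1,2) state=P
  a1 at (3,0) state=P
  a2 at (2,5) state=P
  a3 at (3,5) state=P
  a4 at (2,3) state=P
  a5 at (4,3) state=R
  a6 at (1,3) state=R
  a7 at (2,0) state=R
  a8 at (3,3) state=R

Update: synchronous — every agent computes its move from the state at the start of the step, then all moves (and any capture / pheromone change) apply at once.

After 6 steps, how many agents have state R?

3

t=1: a0@(1,3):P a1@(2,0):P a2@(2,0):P a3@(2,5):P a4@(1,3):P a5@(0,3):R a6@(1,4):R a7@(1,0):R a8@(4,3):R
t=2: a0@(0,3):P a1@(1,0):P a2@(1,0):P a3@(1,5):P a4@(0,3):P a5@(4,3):R a7@(0,0):R a8@(3,3):R
t=3: a0@(4,3):P a1@(0,0):P a2@(0,0):P a3@(0,5):P a4@(4,3):P a5@(3,3):R a7@(4,0):R a8@(2,3):R
t=4: a0@(3,3):P a1@(4,0):P a2@(4,0):P a3@(4,5):P a4@(3,3):P a5@(2,3):R a7@(3,0):R a8@(1,3):R
t=5: a0@(2,3):P a1@(3,0):P a2@(3,0):P a3@(3,5):P a4@(2,3):P a5@(1,3):R a7@(2,0):R a8@(0,3):R
t=6: a0@(1,3):P a1@(2,0):P a2@(2,0):P a3@(2,5):P a4@(1,3):P a5@(0,3):R a7@(1,0):R a8@(4,3):R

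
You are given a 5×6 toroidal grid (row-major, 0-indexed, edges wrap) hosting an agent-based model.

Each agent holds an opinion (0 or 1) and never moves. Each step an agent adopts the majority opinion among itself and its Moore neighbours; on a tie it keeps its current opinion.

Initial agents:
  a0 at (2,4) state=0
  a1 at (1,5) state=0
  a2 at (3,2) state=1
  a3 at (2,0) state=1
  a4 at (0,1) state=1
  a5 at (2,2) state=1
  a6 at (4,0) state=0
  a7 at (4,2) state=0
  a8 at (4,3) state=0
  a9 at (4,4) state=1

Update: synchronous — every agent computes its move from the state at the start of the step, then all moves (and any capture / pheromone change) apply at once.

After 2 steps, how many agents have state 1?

4

t=1: a0@(2,4):0 a1@(1,5):0 a2@(3,2):1 a3@(2,0):1 a4@(0,1):0 a5@(2,2):1 a6@(4,0):0 a7@(4,2):0 a8@(4,3):0 a9@(4,4):1
t=2: (unchanged — steady state)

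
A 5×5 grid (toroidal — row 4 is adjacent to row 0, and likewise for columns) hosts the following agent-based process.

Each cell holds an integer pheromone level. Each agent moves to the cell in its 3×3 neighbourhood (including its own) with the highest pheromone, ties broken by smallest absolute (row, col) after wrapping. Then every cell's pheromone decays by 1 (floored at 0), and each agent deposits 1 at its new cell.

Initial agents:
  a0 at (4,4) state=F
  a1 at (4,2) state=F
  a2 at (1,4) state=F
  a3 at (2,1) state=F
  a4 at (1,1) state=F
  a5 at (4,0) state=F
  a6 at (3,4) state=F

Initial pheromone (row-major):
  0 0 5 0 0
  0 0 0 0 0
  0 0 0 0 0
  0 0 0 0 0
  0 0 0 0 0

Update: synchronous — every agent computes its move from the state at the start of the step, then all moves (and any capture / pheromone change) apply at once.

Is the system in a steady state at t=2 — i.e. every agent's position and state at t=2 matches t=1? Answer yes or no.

t=1: a0@(0,0) a1@(0,2) a2@(0,0) a3@(1,0) a4@(0,2) a5@(0,0) a6@(2,0) | pheromone: 3 0 6 0 0 / 1 0 0 0 0 / 1 0 0 0 0 / 0 0 0 0 0 / 0 0 0 0 0
t=2: a0@(0,0) a1@(0,2) a2@(0,0) a3@(0,0) a4@(0,2) a5@(0,0) a6@(1,0) | pheromone: 6 0 7 0 0 / 1 0 0 0 0 / 0 0 0 0 0 / 0 0 0 0 0 / 0 0 0 0 0

no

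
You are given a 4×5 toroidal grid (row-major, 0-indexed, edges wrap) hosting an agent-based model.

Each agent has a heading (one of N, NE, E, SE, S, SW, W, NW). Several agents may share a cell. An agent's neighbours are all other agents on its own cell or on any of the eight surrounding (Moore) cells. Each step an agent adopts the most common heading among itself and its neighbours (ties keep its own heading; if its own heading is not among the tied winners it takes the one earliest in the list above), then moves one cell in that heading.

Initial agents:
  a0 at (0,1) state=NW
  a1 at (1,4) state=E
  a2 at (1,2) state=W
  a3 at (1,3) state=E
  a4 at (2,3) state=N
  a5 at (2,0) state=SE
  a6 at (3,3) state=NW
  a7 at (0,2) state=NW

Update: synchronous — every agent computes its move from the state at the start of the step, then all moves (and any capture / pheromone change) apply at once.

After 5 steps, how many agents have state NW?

t=1: a0@(3,0):NW a1@(1,0):E a2@(0,1):NW a3@(1,4):E a4@(2,4):E a5@(3,1):SE a6@(2,2):NW a7@(3,1):NW
t=2: a0@(2,4):NW a1@(1,1):E a2@(3,0):NW a3@(1,0):E a4@(2,0):E a5@(2,0):NW a6@(1,1):NW a7@(2,0):NW
t=3: a0@(1,3):NW a1@(1,2):E a2@(2,4):NW a3@(0,4):NW a4@(1,4):NW a5@(1,4):NW a6@(0,0):NW a7@(1,4):NW
t=4: a0@(0,2):NW a1@(1,3):E a2@(1,3):NW a3@(3,3):NW a4@(0,3):NW a5@(0,3):NW a6@(3,4):NW a7@(0,3):NW
t=5: a0@(3,1):NW a1@(0,2):NW a2@(0,2):NW a3@(2,2):NW a4@(3,2):NW a5@(3,2):NW a6@(2,3):NW a7@(3,2):NW

8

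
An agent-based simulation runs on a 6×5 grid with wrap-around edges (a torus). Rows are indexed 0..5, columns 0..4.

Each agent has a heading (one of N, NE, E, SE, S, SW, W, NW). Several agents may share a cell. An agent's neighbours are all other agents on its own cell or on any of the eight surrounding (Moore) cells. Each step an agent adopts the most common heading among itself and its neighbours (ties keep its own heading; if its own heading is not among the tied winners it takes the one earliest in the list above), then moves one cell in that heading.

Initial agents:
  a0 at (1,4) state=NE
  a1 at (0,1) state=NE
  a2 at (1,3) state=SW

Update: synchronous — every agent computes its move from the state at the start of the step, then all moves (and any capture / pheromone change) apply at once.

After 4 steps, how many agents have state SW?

1

t=1: a0@(0,0):NE a1@(5,2):NE a2@(2,2):SW
t=2: a0@(5,1):NE a1@(4,3):NE a2@(3,1):SW
t=3: a0@(4,2):NE a1@(3,4):NE a2@(4,0):SW
t=4: a0@(3,3):NE a1@(2,0):NE a2@(5,4):SW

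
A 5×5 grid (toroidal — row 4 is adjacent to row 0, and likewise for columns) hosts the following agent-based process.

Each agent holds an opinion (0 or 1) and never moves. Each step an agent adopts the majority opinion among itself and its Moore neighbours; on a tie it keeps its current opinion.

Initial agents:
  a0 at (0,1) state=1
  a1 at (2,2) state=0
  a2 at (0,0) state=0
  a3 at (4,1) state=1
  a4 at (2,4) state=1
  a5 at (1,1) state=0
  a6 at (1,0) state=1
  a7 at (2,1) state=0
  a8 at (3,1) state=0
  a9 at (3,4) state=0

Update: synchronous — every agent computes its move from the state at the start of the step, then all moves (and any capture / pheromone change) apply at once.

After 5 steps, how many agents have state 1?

5

t=1: a0@(0,1):1 a1@(2,2):0 a2@(0,0):1 a3@(4,1):1 a4@(2,4):1 a5@(1,1):0 a6@(1,0):1 a7@(2,1):0 a8@(3,1):0 a9@(3,4):0
t=2: (unchanged — steady state)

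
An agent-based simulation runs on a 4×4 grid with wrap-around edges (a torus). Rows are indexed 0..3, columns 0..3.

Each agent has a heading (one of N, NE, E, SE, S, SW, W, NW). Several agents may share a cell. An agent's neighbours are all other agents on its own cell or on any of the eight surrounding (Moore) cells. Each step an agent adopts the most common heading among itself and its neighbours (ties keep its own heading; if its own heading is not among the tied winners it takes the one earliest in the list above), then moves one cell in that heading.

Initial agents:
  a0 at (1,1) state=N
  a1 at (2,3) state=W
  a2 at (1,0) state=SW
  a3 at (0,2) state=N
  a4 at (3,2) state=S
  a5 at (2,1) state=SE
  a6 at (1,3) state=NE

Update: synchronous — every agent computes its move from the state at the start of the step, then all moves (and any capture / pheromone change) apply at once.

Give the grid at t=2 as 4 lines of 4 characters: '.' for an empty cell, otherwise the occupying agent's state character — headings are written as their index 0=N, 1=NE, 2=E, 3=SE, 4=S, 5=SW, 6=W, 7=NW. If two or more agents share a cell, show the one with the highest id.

....
....
.60.
.10.

t=1: a0@(0,1):N a1@(2,2):W a2@(2,3):SW a3@(3,2):N a4@(0,2):S a5@(3,2):SE a6@(0,0):NE
t=2: a0@(3,1):N a1@(2,1):W a2@(3,2):SW a3@(2,2):N a4@(3,2):N a5@(2,2):N a6@(3,1):NE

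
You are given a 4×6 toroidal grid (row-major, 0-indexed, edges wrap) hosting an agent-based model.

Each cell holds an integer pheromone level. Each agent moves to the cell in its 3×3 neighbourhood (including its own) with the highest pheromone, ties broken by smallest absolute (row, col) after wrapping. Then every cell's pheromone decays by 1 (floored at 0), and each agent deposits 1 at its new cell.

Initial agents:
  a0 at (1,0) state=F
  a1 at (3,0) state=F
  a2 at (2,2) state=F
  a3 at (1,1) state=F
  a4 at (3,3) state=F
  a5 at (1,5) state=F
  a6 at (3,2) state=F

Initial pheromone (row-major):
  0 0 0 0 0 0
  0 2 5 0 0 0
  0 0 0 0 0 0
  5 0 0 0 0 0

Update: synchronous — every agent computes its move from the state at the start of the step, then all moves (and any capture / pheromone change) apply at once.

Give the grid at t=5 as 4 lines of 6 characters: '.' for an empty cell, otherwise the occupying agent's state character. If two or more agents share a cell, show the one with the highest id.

t=1: a0@(1,1) a1@(3,0) a2@(1,2) a3@(1,2) a4@(0,2) a5@(0,0) a6@(0,1) | pheromone: 1 1 1 0 0 0 / 0 2 6 0 0 0 / 0 0 0 0 0 0 / 5 0 0 0 0 0
t=2: a0@(1,2) a1@(3,0) a2@(1,2) a3@(1,2) a4@(1,2) a5@(3,0) a6@(1,2) | pheromone: 0 0 0 0 0 0 / 0 1 10 0 0 0 / 0 0 0 0 0 0 / 6 0 0 0 0 0
t=3: a0@(1,2) a1@(3,0) a2@(1,2) a3@(1,2) a4@(1,2) a5@(3,0) a6@(1,2) | pheromone: 0 0 0 0 0 0 / 0 0 14 0 0 0 / 0 0 0 0 0 0 / 7 0 0 0 0 0
t=4: a0@(1,2) a1@(3,0) a2@(1,2) a3@(1,2) a4@(1,2) a5@(3,0) a6@(1,2) | pheromone: 0 0 0 0 0 0 / 0 0 18 0 0 0 / 0 0 0 0 0 0 / 8 0 0 0 0 0
t=5: a0@(1,2) a1@(3,0) a2@(1,2) a3@(1,2) a4@(1,2) a5@(3,0) a6@(1,2) | pheromone: 0 0 0 0 0 0 / 0 0 22 0 0 0 / 0 0 0 0 0 0 / 9 0 0 0 0 0

......
..F...
......
F.....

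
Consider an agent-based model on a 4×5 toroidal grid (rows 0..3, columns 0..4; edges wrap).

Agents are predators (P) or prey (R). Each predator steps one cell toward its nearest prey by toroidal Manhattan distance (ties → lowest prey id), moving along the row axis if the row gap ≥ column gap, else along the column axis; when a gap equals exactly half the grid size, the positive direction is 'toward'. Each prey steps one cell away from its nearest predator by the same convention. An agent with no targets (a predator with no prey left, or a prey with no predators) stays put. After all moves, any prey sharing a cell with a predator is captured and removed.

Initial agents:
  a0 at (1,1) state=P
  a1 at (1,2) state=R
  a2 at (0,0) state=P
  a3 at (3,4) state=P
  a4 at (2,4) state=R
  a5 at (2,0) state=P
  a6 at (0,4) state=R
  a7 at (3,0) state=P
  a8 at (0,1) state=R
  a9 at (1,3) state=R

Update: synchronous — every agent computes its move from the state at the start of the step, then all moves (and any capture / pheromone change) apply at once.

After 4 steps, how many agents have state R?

t=1: a0@(1,2):P a1@(1,3):R a2@(0,4):P a3@(2,4):P a4@(1,4):R a5@(2,4):P a6@(0,3):R a7@(2,0):P a8@(3,1):R a9@(1,4):R
t=2: a0@(1,3):P a2@(1,4):P a3@(1,4):P a4@(2,4):R a5@(1,4):P a6@(0,2):R a7@(1,0):P a8@(0,1):R a9@(2,4):R
t=3: a0@(2,3):P a2@(2,4):P a3@(2,4):P a4@(3,4):R a5@(2,4):P a6@(3,2):R a7@(2,0):P a8@(3,1):R a9@(3,4):R
t=4: a0@(3,3):P a2@(3,4):P a3@(3,4):P a4@(0,4):R a5@(3,4):P a6@(0,2):R a7@(3,0):P a8@(0,1):R a9@(0,4):R

4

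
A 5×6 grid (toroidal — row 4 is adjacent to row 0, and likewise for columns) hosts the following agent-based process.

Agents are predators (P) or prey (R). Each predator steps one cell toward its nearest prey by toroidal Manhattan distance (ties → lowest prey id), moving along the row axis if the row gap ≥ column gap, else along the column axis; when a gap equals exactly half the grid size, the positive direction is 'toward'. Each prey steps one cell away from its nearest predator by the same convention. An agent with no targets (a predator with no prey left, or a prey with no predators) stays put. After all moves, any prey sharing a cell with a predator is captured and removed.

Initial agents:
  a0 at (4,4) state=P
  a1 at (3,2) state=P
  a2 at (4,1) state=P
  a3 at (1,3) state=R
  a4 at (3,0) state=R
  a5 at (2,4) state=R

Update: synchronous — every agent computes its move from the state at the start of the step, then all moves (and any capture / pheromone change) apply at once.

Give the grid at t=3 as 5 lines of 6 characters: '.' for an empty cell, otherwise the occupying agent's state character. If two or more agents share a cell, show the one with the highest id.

...R..
....R.
......
......
P....P

t=1: a0@(3,4):P a1@(3,1):P a2@(3,1):P a3@(2,3):R a4@(3,5):R a5@(1,4):R
t=2: a0@(3,5):P a1@(3,0):P a2@(3,0):P a3@(1,3):R a5@(0,4):R
t=3: a0@(4,5):P a1@(4,0):P a2@(4,0):P a3@(0,3):R a5@(1,4):R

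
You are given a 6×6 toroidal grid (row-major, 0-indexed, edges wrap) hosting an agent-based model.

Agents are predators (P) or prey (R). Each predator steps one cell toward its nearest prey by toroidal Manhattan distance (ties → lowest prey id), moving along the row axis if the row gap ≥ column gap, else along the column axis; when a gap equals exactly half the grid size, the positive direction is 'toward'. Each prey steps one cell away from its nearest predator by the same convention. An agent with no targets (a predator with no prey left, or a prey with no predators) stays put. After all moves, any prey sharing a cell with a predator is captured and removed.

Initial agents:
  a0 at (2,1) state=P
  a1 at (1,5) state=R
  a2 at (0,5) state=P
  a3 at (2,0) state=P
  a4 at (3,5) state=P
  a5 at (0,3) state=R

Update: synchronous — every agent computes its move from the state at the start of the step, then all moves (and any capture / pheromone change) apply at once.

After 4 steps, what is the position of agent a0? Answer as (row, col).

(1, 2)

t=1: a0@(2,0):P a2@(1,5):P a3@(1,0):P a4@(2,5):P a5@(0,2):R
t=2: a0@(1,0):P a2@(1,0):P a3@(1,1):P a4@(2,0):P a5@(0,3):R
t=3: a0@(1,1):P a2@(1,1):P a3@(1,2):P a4@(2,1):P a5@(0,4):R
t=4: a0@(1,2):P a2@(1,2):P a3@(1,3):P a4@(2,2):P a5@(0,5):R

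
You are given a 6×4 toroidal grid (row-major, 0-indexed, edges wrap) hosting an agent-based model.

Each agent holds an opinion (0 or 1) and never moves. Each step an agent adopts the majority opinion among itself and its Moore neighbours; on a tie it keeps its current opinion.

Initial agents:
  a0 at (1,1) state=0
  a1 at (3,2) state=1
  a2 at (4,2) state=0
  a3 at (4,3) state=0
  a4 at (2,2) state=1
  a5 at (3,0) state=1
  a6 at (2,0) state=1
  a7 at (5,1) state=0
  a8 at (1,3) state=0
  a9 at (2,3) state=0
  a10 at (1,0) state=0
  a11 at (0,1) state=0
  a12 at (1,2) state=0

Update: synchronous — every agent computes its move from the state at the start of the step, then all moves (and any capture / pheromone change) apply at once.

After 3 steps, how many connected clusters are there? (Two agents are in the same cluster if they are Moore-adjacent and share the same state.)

t=1: a0@(1,1):0 a1@(3,2):0 a2@(4,2):0 a3@(4,3):0 a4@(2,2):0 a5@(3,0):1 a6@(2,0):0 a7@(5,1):0 a8@(1,3):0 a9@(2,3):0 a10@(1,0):0 a11@(0,1):0 a12@(1,2):0
t=2: a0@(1,1):0 a1@(3,2):0 a2@(4,2):0 a3@(4,3):0 a4@(2,2):0 a5@(3,0):0 a6@(2,0):0 a7@(5,1):0 a8@(1,3):0 a9@(2,3):0 a10@(1,0):0 a11@(0,1):0 a12@(1,2):0
t=3: (unchanged — steady state)

1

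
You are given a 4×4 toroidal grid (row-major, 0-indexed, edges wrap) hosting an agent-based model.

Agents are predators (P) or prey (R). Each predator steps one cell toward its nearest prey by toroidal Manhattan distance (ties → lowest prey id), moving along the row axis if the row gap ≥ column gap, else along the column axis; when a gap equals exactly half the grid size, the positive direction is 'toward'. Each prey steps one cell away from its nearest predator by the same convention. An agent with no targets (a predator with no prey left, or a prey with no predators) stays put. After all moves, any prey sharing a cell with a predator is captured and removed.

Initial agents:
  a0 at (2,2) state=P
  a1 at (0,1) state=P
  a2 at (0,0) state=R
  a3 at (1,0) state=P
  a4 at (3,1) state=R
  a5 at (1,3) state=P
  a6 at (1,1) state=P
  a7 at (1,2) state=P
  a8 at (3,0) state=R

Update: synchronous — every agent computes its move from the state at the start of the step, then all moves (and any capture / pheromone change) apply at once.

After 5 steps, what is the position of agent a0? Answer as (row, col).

(2, 2)

t=1: a0@(3,2):P a1@(0,0):P a3@(0,0):P a4@(2,1):R a5@(0,3):P a6@(0,1):P a7@(1,3):P a8@(2,0):R
t=2: a0@(2,2):P a1@(1,0):P a3@(1,0):P a5@(1,3):P a6@(1,1):P a7@(2,3):P
t=3: (unchanged — steady state)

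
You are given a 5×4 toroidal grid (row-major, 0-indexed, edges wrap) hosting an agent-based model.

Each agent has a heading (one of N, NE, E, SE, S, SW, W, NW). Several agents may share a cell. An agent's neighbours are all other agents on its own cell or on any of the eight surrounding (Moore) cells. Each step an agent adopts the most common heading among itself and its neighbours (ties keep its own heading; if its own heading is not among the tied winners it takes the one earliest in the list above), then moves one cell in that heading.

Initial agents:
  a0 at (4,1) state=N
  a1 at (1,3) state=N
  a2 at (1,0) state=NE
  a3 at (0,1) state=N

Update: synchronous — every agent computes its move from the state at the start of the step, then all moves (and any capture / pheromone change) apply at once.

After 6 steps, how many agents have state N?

4

t=1: a0@(3,1):N a1@(0,3):N a2@(0,0):N a3@(4,1):N
t=2: a0@(2,1):N a1@(4,3):N a2@(4,0):N a3@(3,1):N
t=3: a0@(1,1):N a1@(3,3):N a2@(3,0):N a3@(2,1):N
t=4: a0@(0,1):N a1@(2,3):N a2@(2,0):N a3@(1,1):N
t=5: a0@(4,1):N a1@(1,3):N a2@(1,0):N a3@(0,1):N
t=6: a0@(3,1):N a1@(0,3):N a2@(0,0):N a3@(4,1):N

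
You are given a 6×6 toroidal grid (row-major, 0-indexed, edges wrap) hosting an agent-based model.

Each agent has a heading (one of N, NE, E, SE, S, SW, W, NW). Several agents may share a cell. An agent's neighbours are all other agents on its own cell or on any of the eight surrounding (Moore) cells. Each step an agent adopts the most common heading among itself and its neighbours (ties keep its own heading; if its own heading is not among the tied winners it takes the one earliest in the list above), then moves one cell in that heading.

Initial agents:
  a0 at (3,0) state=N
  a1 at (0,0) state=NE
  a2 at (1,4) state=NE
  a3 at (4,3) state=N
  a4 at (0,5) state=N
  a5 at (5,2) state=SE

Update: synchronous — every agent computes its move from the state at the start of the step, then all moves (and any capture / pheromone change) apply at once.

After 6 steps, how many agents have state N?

2

t=1: a0@(2,0):N a1@(5,1):NE a2@(0,5):NE a3@(3,3):N a4@(5,0):NE a5@(0,3):SE
t=2: a0@(1,0):N a1@(4,2):NE a2@(5,0):NE a3@(2,3):N a4@(4,1):NE a5@(1,4):SE
t=3: a0@(0,0):N a1@(3,3):NE a2@(4,1):NE a3@(1,3):N a4@(3,2):NE a5@(2,5):SE
t=4: a0@(5,0):N a1@(2,4):NE a2@(3,2):NE a3@(0,3):N a4@(2,3):NE a5@(3,0):SE
t=5: a0@(4,0):N a1@(1,5):NE a2@(2,3):NE a3@(5,3):N a4@(1,4):NE a5@(4,1):SE
t=6: a0@(3,0):N a1@(0,0):NE a2@(1,4):NE a3@(4,3):N a4@(0,5):NE a5@(5,2):SE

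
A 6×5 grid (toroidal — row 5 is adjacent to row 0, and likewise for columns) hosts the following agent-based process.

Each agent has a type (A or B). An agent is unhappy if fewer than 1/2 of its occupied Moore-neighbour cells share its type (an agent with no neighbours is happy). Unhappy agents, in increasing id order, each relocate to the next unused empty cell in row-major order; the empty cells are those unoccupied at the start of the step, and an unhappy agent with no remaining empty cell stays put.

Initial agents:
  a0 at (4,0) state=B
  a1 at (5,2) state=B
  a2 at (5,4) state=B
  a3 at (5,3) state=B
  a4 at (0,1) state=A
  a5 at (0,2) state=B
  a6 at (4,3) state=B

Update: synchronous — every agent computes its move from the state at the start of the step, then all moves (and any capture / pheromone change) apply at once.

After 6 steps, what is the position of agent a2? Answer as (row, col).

(5, 4)

t=1: a0@(4,0):B a1@(5,2):B a2@(5,4):B a3@(5,3):B a4@(0,0):A a5@(0,2):B a6@(4,3):B
t=2: a0@(4,0):B a1@(5,2):B a2@(5,4):B a3@(5,3):B a4@(0,1):A a5@(0,2):B a6@(4,3):B
t=3: a0@(4,0):B a1@(5,2):B a2@(5,4):B a3@(5,3):B a4@(0,0):A a5@(0,2):B a6@(4,3):B
t=4: a0@(4,0):B a1@(5,2):B a2@(5,4):B a3@(5,3):B a4@(0,1):A a5@(0,2):B a6@(4,3):B
t=5: a0@(4,0):B a1@(5,2):B a2@(5,4):B a3@(5,3):B a4@(0,0):A a5@(0,2):B a6@(4,3):B
t=6: a0@(4,0):B a1@(5,2):B a2@(5,4):B a3@(5,3):B a4@(0,1):A a5@(0,2):B a6@(4,3):B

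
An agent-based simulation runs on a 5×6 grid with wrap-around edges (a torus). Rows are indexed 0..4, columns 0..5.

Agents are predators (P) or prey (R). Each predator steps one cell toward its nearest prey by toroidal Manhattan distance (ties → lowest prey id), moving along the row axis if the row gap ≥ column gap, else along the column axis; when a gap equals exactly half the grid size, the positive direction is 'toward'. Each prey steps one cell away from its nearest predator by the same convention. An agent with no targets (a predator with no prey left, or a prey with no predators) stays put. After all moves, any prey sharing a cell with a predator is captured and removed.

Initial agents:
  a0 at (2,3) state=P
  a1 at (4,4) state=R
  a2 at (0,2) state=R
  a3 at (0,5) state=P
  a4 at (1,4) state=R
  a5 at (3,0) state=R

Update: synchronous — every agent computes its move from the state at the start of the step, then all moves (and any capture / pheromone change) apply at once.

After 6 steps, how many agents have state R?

t=1: a0@(1,3):P a1@(3,4):R a2@(4,2):R a3@(4,5):P a4@(0,4):R a5@(2,0):R
t=2: a0@(0,3):P a1@(2,4):R a2@(3,2):R a3@(3,5):P a4@(4,4):R a5@(1,0):R
t=3: a0@(4,3):P a1@(1,4):R a2@(2,2):R a3@(2,5):P a4@(3,4):R a5@(0,0):R
t=4: a0@(3,3):P a1@(0,4):R a2@(1,2):R a3@(1,5):P a4@(2,4):R a5@(4,0):R
t=5: a0@(2,3):P a1@(4,4):R a2@(0,2):R a3@(0,5):P a4@(1,4):R a5@(3,0):R
t=6: a0@(1,3):P a1@(3,4):R a2@(4,2):R a3@(4,5):P a4@(0,4):R a5@(2,0):R

4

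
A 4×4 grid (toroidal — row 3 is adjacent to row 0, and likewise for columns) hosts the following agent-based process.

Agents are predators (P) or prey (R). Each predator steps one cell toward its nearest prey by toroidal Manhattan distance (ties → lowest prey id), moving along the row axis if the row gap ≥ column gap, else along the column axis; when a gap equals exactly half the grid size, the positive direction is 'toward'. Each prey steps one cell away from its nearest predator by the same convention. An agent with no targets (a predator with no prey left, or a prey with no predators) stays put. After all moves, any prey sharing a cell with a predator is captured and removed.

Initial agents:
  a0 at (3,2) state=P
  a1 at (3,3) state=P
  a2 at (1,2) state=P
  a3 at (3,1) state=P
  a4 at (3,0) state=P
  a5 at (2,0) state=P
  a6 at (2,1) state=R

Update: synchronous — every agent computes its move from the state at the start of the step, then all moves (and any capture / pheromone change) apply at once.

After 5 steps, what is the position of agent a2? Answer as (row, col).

(0, 2)

t=1: a0@(2,2):P a1@(3,0):P a2@(2,2):P a3@(2,1):P a4@(2,0):P a5@(2,1):P a6@(1,1):R
t=2: a0@(1,2):P a1@(0,0):P a2@(1,2):P a3@(1,1):P a4@(1,0):P a5@(1,1):P a6@(0,1):R
t=3: a0@(0,2):P a1@(0,1):P a2@(0,2):P a3@(0,1):P a4@(0,0):P a5@(0,1):P
t=4: (unchanged — steady state)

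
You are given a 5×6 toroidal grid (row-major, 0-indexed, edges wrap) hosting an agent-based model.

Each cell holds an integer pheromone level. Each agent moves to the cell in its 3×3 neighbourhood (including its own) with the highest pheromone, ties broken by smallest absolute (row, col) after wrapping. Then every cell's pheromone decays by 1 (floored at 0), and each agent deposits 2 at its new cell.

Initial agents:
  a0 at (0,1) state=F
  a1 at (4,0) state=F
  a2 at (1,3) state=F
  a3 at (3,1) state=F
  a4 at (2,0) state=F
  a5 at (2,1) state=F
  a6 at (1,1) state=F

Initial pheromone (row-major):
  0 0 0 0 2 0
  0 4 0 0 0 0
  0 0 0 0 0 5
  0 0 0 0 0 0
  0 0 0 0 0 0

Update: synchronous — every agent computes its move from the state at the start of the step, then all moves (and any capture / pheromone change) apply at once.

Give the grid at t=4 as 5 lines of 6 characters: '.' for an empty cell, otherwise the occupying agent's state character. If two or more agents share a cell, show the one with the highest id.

....F.
.F....
.....F
......
......

t=1: a0@(1,1) a1@(0,0) a2@(0,4) a3@(2,0) a4@(2,5) a5@(1,1) a6@(1,1) | pheromone: 2 0 0 0 3 0 / 0 9 0 0 0 0 / 2 0 0 0 0 6 / 0 0 0 0 0 0 / 0 0 0 0 0 0
t=2: a0@(1,1) a1@(1,1) a2@(0,4) a3@(1,1) a4@(2,5) a5@(1,1) a6@(1,1) | pheromone: 1 0 0 0 4 0 / 0 18 0 0 0 0 / 1 0 0 0 0 7 / 0 0 0 0 0 0 / 0 0 0 0 0 0
t=3: a0@(1,1) a1@(1,1) a2@(0,4) a3@(1,1) a4@(2,5) a5@(1,1) a6@(1,1) | pheromone: 0 0 0 0 5 0 / 0 27 0 0 0 0 / 0 0 0 0 0 8 / 0 0 0 0 0 0 / 0 0 0 0 0 0
t=4: a0@(1,1) a1@(1,1) a2@(0,4) a3@(1,1) a4@(2,5) a5@(1,1) a6@(1,1) | pheromone: 0 0 0 0 6 0 / 0 36 0 0 0 0 / 0 0 0 0 0 9 / 0 0 0 0 0 0 / 0 0 0 0 0 0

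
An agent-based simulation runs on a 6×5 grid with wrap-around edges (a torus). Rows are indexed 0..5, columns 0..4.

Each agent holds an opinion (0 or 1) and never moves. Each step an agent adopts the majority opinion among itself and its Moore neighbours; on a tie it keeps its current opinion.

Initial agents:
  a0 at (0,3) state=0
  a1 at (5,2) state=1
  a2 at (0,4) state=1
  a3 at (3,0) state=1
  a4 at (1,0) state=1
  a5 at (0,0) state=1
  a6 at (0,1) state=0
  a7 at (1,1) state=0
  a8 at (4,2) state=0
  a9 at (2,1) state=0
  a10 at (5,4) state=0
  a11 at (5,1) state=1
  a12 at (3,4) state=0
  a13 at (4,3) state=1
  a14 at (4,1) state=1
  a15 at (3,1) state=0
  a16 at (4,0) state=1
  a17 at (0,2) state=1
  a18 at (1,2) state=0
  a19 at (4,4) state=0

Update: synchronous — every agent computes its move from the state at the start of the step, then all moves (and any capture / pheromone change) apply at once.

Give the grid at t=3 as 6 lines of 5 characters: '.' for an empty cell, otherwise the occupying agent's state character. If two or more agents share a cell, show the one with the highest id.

t=1: a0@(0,3):0 a1@(5,2):1 a2@(0,4):1 a3@(3,0):0 a4@(1,0):1 a5@(0,0):1 a6@(0,1):1 a7@(1,1):0 a8@(4,2):1 a9@(2,1):0 a10@(5,4):1 a11@(5,1):1 a12@(3,4):1 a13@(4,3):0 a14@(4,1):1 a15@(3,1):0 a16@(4,0):1 a17@(0,2):0 a18@(1,2):0 a19@(4,4):0
t=2: a0@(0,3):0 a1@(5,2):1 a2@(0,4):1 a3@(3,0):0 a4@(1,0):1 a5@(0,0):1 a6@(0,1):1 a7@(1,1):0 a8@(4,2):1 a9@(2,1):0 a10@(5,4):1 a11@(5,1):1 a12@(3,4):0 a13@(4,3):1 a14@(4,1):1 a15@(3,1):0 a16@(4,0):1 a17@(0,2):0 a18@(1,2):0 a19@(4,4):0
t=3: (unchanged — steady state)

11001
100..
.0...
00..0
11110
.11.1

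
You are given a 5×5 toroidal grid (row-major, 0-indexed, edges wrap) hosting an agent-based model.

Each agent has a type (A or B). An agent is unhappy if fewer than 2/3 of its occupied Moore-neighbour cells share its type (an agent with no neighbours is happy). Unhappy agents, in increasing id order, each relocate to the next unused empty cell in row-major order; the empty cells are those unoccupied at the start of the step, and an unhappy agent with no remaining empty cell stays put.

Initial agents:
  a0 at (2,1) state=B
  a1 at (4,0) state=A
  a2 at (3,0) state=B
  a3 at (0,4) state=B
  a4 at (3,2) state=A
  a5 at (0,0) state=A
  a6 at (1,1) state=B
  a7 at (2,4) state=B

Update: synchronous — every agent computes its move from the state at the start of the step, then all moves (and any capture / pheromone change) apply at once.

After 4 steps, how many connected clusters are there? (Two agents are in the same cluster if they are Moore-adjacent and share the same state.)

t=1: a0@(2,1):B a1@(0,1):A a2@(3,0):B a3@(0,2):B a4@(0,3):A a5@(1,0):A a6@(1,2):B a7@(2,4):B
t=2: a0@(2,1):B a1@(0,0):A a2@(3,0):B a3@(0,4):B a4@(1,1):A a5@(1,3):A a6@(1,4):B a7@(2,0):B
t=3: a0@(2,1):B a1@(0,1):A a2@(3,0):B a3@(0,2):B a4@(0,3):A a5@(1,0):A a6@(1,2):B a7@(2,0):B
t=4: a0@(2,1):B a1@(0,0):A a2@(3,0):B a3@(0,4):B a4@(1,1):A a5@(1,3):A a6@(1,4):B a7@(2,0):B

3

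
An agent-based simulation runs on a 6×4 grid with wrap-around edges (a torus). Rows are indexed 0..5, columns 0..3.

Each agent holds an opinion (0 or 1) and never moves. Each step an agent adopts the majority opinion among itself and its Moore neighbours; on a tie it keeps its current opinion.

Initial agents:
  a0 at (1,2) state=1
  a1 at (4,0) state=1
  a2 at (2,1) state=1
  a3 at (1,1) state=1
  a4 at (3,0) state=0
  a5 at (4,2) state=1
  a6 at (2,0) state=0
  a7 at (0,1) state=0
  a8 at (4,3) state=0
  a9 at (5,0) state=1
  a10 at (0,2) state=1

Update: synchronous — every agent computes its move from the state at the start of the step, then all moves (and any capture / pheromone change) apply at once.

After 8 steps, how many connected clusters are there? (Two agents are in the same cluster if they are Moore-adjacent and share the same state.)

t=1: a0@(1,2):1 a1@(4,0):1 a2@(2,1):1 a3@(1,1):1 a4@(3,0):0 a5@(4,2):1 a6@(2,0):0 a7@(0,1):1 a8@(4,3):1 a9@(5,0):1 a10@(0,2):1
t=2: a0@(1,2):1 a1@(4,0):1 a2@(2,1):1 a3@(1,1):1 a4@(3,0):1 a5@(4,2):1 a6@(2,0):0 a7@(0,1):1 a8@(4,3):1 a9@(5,0):1 a10@(0,2):1
t=3: a0@(1,2):1 a1@(4,0):1 a2@(2,1):1 a3@(1,1):1 a4@(3,0):1 a5@(4,2):1 a6@(2,0):1 a7@(0,1):1 a8@(4,3):1 a9@(5,0):1 a10@(0,2):1
t=4: (unchanged — steady state)

1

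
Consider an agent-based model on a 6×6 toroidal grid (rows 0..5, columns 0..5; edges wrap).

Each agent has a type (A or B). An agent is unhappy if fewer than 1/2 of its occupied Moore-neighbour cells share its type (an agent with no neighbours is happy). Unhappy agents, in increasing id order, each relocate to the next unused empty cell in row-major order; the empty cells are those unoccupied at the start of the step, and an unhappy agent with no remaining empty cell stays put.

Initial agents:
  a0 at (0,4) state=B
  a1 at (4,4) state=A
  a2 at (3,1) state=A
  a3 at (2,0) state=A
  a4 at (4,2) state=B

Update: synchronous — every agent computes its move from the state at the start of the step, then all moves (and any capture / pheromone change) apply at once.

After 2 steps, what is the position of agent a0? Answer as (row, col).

(0, 4)

t=1: a0@(0,4):B a1@(4,4):A a2@(3,1):A a3@(2,0):A a4@(0,0):B
t=2: (unchanged — steady state)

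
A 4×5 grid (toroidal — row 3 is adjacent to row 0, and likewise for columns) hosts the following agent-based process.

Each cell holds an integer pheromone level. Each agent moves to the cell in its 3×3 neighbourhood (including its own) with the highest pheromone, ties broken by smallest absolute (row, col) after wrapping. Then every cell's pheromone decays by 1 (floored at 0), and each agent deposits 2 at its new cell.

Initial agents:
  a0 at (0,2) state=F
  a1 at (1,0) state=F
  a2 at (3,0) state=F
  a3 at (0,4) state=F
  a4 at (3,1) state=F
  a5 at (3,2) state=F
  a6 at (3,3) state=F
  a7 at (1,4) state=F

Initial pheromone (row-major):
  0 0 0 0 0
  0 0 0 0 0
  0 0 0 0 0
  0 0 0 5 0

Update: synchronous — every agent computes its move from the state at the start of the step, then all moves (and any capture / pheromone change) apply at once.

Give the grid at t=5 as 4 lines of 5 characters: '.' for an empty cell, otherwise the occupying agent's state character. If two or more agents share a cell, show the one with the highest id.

F....
.....
.....
...F.

t=1: a0@(3,3) a1@(0,0) a2@(0,0) a3@(3,3) a4@(0,0) a5@(3,3) a6@(3,3) a7@(0,0) | pheromone: 8 0 0 0 0 / 0 0 0 0 0 / 0 0 0 0 0 / 0 0 0 12 0
t=2: a0@(3,3) a1@(0,0) a2@(0,0) a3@(3,3) a4@(0,0) a5@(3,3) a6@(3,3) a7@(0,0) | pheromone: 15 0 0 0 0 / 0 0 0 0 0 / 0 0 0 0 0 / 0 0 0 19 0
t=3: a0@(3,3) a1@(0,0) a2@(0,0) a3@(3,3) a4@(0,0) a5@(3,3) a6@(3,3) a7@(0,0) | pheromone: 22 0 0 0 0 / 0 0 0 0 0 / 0 0 0 0 0 / 0 0 0 26 0
t=4: a0@(3,3) a1@(0,0) a2@(0,0) a3@(3,3) a4@(0,0) a5@(3,3) a6@(3,3) a7@(0,0) | pheromone: 29 0 0 0 0 / 0 0 0 0 0 / 0 0 0 0 0 / 0 0 0 33 0
t=5: a0@(3,3) a1@(0,0) a2@(0,0) a3@(3,3) a4@(0,0) a5@(3,3) a6@(3,3) a7@(0,0) | pheromone: 36 0 0 0 0 / 0 0 0 0 0 / 0 0 0 0 0 / 0 0 0 40 0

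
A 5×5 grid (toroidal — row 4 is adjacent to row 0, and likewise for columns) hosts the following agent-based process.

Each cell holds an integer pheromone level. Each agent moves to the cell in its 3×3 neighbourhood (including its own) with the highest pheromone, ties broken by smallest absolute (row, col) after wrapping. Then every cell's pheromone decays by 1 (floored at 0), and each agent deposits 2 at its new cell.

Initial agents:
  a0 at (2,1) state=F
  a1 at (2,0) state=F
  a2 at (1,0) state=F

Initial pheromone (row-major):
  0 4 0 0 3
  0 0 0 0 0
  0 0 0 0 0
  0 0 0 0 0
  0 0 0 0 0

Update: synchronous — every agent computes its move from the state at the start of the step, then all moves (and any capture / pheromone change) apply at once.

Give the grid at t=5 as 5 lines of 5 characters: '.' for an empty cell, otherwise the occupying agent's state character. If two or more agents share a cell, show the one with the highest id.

t=1: a0@(1,0) a1@(1,0) a2@(0,1) | pheromone: 0 5 0 0 2 / 4 0 0 0 0 / 0 0 0 0 0 / 0 0 0 0 0 / 0 0 0 0 0
t=2: a0@(0,1) a1@(0,1) a2@(0,1) | pheromone: 0 10 0 0 1 / 3 0 0 0 0 / 0 0 0 0 0 / 0 0 0 0 0 / 0 0 0 0 0
t=3: a0@(0,1) a1@(0,1) a2@(0,1) | pheromone: 0 15 0 0 0 / 2 0 0 0 0 / 0 0 0 0 0 / 0 0 0 0 0 / 0 0 0 0 0
t=4: a0@(0,1) a1@(0,1) a2@(0,1) | pheromone: 0 20 0 0 0 / 1 0 0 0 0 / 0 0 0 0 0 / 0 0 0 0 0 / 0 0 0 0 0
t=5: a0@(0,1) a1@(0,1) a2@(0,1) | pheromone: 0 25 0 0 0 / 0 0 0 0 0 / 0 0 0 0 0 / 0 0 0 0 0 / 0 0 0 0 0

.F...
.....
.....
.....
.....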